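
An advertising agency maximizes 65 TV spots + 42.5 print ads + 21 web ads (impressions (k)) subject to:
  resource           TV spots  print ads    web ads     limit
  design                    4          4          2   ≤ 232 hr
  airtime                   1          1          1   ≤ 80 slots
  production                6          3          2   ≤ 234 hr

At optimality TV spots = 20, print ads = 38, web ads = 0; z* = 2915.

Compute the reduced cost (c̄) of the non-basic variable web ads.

Binding: design and production. Non-binding: airtime (22 unused).
Since airtime is not tight, its dual is 0.
From A_Bᵀ y = c: 4·y_design + 6·y_production = 65; 4·y_design + 3·y_production = 42.5.
→ y_design = 5 and y_production = 7.5.
Reduced cost of web ads: c₃ − yᵀa₃ = 21 − (5·2 + 7.5·2) = 21 − 25 = -4.

-4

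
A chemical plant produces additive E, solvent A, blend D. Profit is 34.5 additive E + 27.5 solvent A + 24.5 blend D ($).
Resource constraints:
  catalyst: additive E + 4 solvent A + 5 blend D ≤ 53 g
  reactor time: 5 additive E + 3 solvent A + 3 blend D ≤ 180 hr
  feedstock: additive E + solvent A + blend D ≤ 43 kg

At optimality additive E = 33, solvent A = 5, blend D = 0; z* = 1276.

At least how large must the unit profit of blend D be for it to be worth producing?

Binding: catalyst and reactor time. Non-binding: feedstock (5 unused).
Since feedstock is not tight, its dual is 0.
The binding rows give the dual system: 1·y_catalyst + 5·y_reactor time = 34.5 and 4·y_catalyst + 3·y_reactor time = 27.5.
→ y_catalyst = 2 and y_reactor time = 6.5.
blend D enters the basis when its profit ≥ yᵀa₃ = 2·5 + 6.5·3 = 29.5.

29.5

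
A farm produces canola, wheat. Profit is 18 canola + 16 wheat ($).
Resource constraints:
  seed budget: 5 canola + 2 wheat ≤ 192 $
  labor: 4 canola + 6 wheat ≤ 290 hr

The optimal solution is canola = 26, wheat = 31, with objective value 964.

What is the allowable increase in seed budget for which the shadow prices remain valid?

Binding constraints: seed budget, labor. The basis is B = [[5,2],[4,6]] with det 22.
Per unit increase in seed budget, x* moves by d = (0.2727, -0.1818).
The basis stays optimal until wheat reaches 0; allowable increase = 170.5 $.

170.5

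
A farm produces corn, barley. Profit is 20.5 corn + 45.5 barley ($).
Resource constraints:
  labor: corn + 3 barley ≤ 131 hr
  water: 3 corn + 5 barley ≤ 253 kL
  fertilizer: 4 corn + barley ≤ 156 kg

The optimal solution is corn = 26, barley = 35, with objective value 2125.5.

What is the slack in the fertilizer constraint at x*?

17

fertilizer used = 4·26 + 1·35 = 139; slack = 156 − 139 = 17.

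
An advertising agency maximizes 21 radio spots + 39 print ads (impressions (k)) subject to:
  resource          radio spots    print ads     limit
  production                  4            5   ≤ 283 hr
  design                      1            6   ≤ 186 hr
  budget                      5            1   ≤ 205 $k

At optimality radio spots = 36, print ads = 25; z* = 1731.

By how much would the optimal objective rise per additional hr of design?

Binding: design and budget. Non-binding: production (14 unused).
Since production is not tight, its dual is 0.
Dual feasibility on the basic columns requires 1·y_design + 5·y_budget = 21, 6·y_design + 1·y_budget = 39.
→ y_design = 6 and y_budget = 3.
Shadow price of design = 6.

6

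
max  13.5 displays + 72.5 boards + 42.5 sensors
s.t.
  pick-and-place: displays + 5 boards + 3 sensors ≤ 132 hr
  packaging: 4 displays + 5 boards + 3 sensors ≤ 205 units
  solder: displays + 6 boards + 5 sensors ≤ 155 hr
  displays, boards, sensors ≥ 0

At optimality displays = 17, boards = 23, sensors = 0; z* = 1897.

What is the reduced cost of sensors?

-8

Binding: pick-and-place and solder. Non-binding: packaging (22 unused).
By complementary slackness, y = 0 for the non-binding constraint.
From A_Bᵀ y = c: 1·y_pick-and-place + 1·y_solder = 13.5; 5·y_pick-and-place + 6·y_solder = 72.5.
→ y_pick-and-place = 8.5 and y_solder = 5.
Reduced cost of sensors: c₃ − yᵀa₃ = 42.5 − (8.5·3 + 5·5) = 42.5 − 50.5 = -8.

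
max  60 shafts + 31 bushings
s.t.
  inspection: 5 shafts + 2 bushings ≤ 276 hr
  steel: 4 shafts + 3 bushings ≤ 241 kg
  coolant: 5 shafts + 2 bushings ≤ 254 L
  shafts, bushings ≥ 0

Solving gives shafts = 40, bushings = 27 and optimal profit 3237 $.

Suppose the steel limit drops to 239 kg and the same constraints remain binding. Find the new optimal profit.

3227

Binding: steel and coolant. Non-binding: inspection (22 unused).
By complementary slackness, y = 0 for the non-binding constraint.
The binding rows give the dual system: 4·y_steel + 5·y_coolant = 60 and 3·y_steel + 2·y_coolant = 31.
→ y_steel = 5 and y_coolant = 8.
Δz = y_steel·Δb = 5 × (-2) = -10, so new z* = 3237 − 10 = 3227.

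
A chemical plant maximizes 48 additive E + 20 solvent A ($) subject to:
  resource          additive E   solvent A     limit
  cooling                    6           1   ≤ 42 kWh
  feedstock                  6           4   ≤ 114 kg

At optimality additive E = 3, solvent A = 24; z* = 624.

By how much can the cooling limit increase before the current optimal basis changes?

Binding constraints: cooling, feedstock. The basis is B = [[6,1],[6,4]] with det 18.
Per unit increase in cooling, x* moves by d = (0.2222, -0.3333).
The basis stays optimal until solvent A reaches 0; allowable increase = 72 kWh.

72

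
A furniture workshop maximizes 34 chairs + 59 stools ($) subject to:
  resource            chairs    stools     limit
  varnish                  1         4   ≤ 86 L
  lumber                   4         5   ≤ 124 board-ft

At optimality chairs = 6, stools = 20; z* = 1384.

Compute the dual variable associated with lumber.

Both varnish and lumber are binding at x*.
The binding rows give the dual system: 1·y_varnish + 4·y_lumber = 34 and 4·y_varnish + 5·y_lumber = 59.
This yields shadow prices y_varnish = 6, y_lumber = 7.
Shadow price of lumber = 7.

7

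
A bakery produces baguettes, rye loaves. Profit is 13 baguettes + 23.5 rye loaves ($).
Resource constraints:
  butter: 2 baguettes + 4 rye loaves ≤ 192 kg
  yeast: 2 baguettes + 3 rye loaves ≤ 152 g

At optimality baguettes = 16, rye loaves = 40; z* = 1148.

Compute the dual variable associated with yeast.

Check each constraint at x*: butter 192/192 (tight); yeast 152/152 (tight).
From A_Bᵀ y = c: 2·y_butter + 2·y_yeast = 13; 4·y_butter + 3·y_yeast = 23.5.
→ y_butter = 4 and y_yeast = 2.5.
Shadow price of yeast = 2.5.

2.5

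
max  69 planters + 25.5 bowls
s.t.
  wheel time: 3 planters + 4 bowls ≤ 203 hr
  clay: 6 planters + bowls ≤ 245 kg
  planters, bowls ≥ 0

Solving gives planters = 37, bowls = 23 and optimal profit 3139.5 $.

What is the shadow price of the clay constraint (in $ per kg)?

9.5

Both wheel time and clay are binding at x*.
The binding rows give the dual system: 3·y_wheel time + 6·y_clay = 69 and 4·y_wheel time + 1·y_clay = 25.5.
Solving: y_wheel time = 4, y_clay = 9.5.
Shadow price of clay = 9.5.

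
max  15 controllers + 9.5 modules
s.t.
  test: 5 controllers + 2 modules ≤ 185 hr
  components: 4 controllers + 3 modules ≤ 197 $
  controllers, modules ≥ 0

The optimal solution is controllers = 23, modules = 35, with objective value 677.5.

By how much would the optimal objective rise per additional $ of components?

At the optimum: test uses 185 of 185 (binding); components uses 197 of 197 (binding).
The binding rows give the dual system: 5·y_test + 4·y_components = 15 and 2·y_test + 3·y_components = 9.5.
→ y_test = 1 and y_components = 2.5.
Shadow price of components = 2.5.

2.5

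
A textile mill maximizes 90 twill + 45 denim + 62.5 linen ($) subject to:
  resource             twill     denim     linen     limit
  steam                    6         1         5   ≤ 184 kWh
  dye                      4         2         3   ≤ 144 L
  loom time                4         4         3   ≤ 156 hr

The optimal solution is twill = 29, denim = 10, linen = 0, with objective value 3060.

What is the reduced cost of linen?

Check each constraint at x*: steam 184/184 (tight); dye 136/144 (slack 8); loom time 156/156 (tight).
By complementary slackness, y = 0 for the non-binding constraint.
From A_Bᵀ y = c: 6·y_steam + 4·y_loom time = 90; 1·y_steam + 4·y_loom time = 45.
Solving: y_steam = 9, y_loom time = 9.
Reduced cost of linen: c₃ − yᵀa₃ = 62.5 − (9·5 + 9·3) = 62.5 − 72 = -9.5.

-9.5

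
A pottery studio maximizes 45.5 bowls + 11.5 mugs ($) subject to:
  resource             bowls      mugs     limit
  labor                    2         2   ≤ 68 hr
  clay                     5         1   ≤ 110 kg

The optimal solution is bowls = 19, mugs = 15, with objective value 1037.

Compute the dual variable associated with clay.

Check each constraint at x*: labor 68/68 (tight); clay 110/110 (tight).
From A_Bᵀ y = c: 2·y_labor + 5·y_clay = 45.5; 2·y_labor + 1·y_clay = 11.5.
This yields shadow prices y_labor = 1.5, y_clay = 8.5.
Shadow price of clay = 8.5.

8.5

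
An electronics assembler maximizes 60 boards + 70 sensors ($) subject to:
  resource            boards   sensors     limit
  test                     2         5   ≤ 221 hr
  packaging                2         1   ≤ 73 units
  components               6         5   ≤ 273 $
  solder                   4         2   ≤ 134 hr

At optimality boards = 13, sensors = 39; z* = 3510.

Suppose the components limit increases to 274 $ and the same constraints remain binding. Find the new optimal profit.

Binding: test and components. Non-binding: packaging (8 unused), solder (4 unused).
By complementary slackness, y = 0 for the non-binding constraints.
From A_Bᵀ y = c: 2·y_test + 6·y_components = 60; 5·y_test + 5·y_components = 70.
→ y_test = 6 and y_components = 8.
Δz = y_components·Δb = 8 × (1) = 8, so new z* = 3510 + 8 = 3518.

3518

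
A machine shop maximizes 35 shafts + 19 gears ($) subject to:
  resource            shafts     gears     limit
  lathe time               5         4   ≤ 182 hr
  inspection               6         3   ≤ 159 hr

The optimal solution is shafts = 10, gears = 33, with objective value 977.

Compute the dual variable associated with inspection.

5

At the optimum: lathe time uses 182 of 182 (binding); inspection uses 159 of 159 (binding).
The binding rows give the dual system: 5·y_lathe time + 6·y_inspection = 35 and 4·y_lathe time + 3·y_inspection = 19.
This yields shadow prices y_lathe time = 1, y_inspection = 5.
Shadow price of inspection = 5.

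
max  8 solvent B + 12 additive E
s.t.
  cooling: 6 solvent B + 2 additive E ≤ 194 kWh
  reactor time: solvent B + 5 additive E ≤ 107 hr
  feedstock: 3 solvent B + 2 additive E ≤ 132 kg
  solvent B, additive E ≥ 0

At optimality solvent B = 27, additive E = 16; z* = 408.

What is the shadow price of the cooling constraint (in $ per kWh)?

Binding: cooling and reactor time. Non-binding: feedstock (19 unused).
Since feedstock is not tight, its dual is 0.
From A_Bᵀ y = c: 6·y_cooling + 1·y_reactor time = 8; 2·y_cooling + 5·y_reactor time = 12.
→ y_cooling = 1 and y_reactor time = 2.
Shadow price of cooling = 1.

1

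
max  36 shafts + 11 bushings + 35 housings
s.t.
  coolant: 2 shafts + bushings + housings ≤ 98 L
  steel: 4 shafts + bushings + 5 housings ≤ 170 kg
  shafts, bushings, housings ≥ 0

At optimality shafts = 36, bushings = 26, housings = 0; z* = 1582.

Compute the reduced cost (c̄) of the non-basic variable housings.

-4

Check each constraint at x*: coolant 98/98 (tight); steel 170/170 (tight).
Dual feasibility on the basic columns requires 2·y_coolant + 4·y_steel = 36, 1·y_coolant + 1·y_steel = 11.
Solving: y_coolant = 4, y_steel = 7.
Reduced cost of housings: c₃ − yᵀa₃ = 35 − (4·1 + 7·5) = 35 − 39 = -4.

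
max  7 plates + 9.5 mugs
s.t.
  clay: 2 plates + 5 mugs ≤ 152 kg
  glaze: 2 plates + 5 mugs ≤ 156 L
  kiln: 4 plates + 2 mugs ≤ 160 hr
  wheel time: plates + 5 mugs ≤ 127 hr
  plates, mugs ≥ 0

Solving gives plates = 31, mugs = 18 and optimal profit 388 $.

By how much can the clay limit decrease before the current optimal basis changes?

Binding constraints: clay, kiln. The basis is B = [[2,5],[4,2]] with det -16.
Per unit decrease in clay, x* moves by d = (0.125, -0.25).
The basis stays optimal until mugs reaches 0; allowable decrease = 72 kg.

72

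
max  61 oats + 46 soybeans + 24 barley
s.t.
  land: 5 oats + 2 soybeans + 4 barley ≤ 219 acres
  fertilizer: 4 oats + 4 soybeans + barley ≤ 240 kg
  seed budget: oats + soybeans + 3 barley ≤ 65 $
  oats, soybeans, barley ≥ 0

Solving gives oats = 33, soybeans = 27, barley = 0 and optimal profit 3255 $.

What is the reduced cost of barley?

-5

Check each constraint at x*: land 219/219 (tight); fertilizer 240/240 (tight); seed budget 60/65 (slack 5).
Since seed budget is not tight, its dual is 0.
The binding rows give the dual system: 5·y_land + 4·y_fertilizer = 61 and 2·y_land + 4·y_fertilizer = 46.
Solving: y_land = 5, y_fertilizer = 9.
Reduced cost of barley: c₃ − yᵀa₃ = 24 − (5·4 + 9·1) = 24 − 29 = -5.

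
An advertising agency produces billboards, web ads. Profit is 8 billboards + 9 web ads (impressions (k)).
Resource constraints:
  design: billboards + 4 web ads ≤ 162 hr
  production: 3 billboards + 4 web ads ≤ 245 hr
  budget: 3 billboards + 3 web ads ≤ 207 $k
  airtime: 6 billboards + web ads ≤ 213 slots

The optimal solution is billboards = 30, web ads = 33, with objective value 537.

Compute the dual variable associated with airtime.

1

Binding: design and airtime. Non-binding: production (23 unused), budget (18 unused).
Slack constraints have shadow price 0 (complementary slackness).
Dual feasibility on the basic columns requires 1·y_design + 6·y_airtime = 8, 4·y_design + 1·y_airtime = 9.
Solving: y_design = 2, y_airtime = 1.
Shadow price of airtime = 1.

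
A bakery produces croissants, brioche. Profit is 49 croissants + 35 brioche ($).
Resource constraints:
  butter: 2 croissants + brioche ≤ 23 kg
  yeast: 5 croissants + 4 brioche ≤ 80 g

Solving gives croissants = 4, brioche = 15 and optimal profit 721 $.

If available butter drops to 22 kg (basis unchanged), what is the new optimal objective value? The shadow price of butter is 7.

714

Δb = -1, so new z* = 721 + (7)·(-1) = 721 − 7 = 714.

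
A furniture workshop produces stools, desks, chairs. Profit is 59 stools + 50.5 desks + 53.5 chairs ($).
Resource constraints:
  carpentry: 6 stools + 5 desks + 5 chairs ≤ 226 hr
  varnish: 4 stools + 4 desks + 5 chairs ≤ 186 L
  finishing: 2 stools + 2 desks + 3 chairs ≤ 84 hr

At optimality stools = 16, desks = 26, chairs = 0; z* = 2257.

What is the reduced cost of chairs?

-1

At the optimum: carpentry uses 226 of 226 (binding); varnish uses 168 of 186 (slack = 18); finishing uses 84 of 84 (binding).
By complementary slackness, y = 0 for the non-binding constraint.
The binding rows give the dual system: 6·y_carpentry + 2·y_finishing = 59 and 5·y_carpentry + 2·y_finishing = 50.5.
→ y_carpentry = 8.5 and y_finishing = 4.
Reduced cost of chairs: c₃ − yᵀa₃ = 53.5 − (8.5·5 + 4·3) = 53.5 − 54.5 = -1.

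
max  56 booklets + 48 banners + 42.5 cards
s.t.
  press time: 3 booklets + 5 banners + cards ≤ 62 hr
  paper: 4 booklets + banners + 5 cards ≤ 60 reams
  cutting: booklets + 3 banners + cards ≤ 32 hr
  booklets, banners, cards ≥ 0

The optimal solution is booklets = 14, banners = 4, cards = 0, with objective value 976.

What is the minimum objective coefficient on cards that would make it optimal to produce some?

48

Check each constraint at x*: press time 62/62 (tight); paper 60/60 (tight); cutting 26/32 (slack 6).
Since cutting is not tight, its dual is 0.
From A_Bᵀ y = c: 3·y_press time + 4·y_paper = 56; 5·y_press time + 1·y_paper = 48.
→ y_press time = 8 and y_paper = 8.
cards enters the basis when its profit ≥ yᵀa₃ = 8·1 + 8·5 = 48.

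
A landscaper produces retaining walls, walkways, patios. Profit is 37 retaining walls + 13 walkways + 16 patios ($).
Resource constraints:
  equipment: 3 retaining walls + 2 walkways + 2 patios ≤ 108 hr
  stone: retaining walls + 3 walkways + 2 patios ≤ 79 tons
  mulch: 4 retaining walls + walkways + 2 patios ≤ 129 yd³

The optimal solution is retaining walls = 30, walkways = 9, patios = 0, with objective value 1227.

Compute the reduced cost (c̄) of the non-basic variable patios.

Binding: equipment and mulch. Non-binding: stone (22 unused).
Since stone is not tight, its dual is 0.
The binding rows give the dual system: 3·y_equipment + 4·y_mulch = 37 and 2·y_equipment + 1·y_mulch = 13.
→ y_equipment = 3 and y_mulch = 7.
Reduced cost of patios: c₃ − yᵀa₃ = 16 − (3·2 + 7·2) = 16 − 20 = -4.

-4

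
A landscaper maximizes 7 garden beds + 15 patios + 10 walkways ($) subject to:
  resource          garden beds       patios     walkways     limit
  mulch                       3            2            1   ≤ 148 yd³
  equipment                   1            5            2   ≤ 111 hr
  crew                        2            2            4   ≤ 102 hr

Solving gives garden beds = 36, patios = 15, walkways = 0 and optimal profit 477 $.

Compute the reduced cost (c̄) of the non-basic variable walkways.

Check each constraint at x*: mulch 138/148 (slack 10); equipment 111/111 (tight); crew 102/102 (tight).
By complementary slackness, y = 0 for the non-binding constraint.
Dual feasibility on the basic columns requires 1·y_equipment + 2·y_crew = 7, 5·y_equipment + 2·y_crew = 15.
→ y_equipment = 2 and y_crew = 2.5.
Reduced cost of walkways: c₃ − yᵀa₃ = 10 − (2·2 + 2.5·4) = 10 − 14 = -4.

-4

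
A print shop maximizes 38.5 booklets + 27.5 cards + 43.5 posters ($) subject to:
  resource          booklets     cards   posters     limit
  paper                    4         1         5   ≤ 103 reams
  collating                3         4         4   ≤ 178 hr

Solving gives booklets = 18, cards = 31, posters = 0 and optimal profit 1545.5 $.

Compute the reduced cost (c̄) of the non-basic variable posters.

Both paper and collating are binding at x*.
The binding rows give the dual system: 4·y_paper + 3·y_collating = 38.5 and 1·y_paper + 4·y_collating = 27.5.
Solving: y_paper = 5.5, y_collating = 5.5.
Reduced cost of posters: c₃ − yᵀa₃ = 43.5 − (5.5·5 + 5.5·4) = 43.5 − 49.5 = -6.

-6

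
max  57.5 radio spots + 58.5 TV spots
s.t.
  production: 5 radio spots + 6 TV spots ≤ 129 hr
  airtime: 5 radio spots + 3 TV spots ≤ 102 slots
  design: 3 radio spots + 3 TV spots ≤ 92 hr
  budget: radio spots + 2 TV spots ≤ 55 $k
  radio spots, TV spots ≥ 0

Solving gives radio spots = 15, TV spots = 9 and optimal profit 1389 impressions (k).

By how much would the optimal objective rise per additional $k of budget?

0

Check each constraint at x*: production 129/129 (tight); airtime 102/102 (tight); design 72/92 (slack 20); budget 33/55 (slack 22).
By complementary slackness, y = 0 for the non-binding constraints.
From A_Bᵀ y = c: 5·y_production + 5·y_airtime = 57.5; 6·y_production + 3·y_airtime = 58.5.
Solving: y_production = 8, y_airtime = 3.5.
Shadow price of budget = 0.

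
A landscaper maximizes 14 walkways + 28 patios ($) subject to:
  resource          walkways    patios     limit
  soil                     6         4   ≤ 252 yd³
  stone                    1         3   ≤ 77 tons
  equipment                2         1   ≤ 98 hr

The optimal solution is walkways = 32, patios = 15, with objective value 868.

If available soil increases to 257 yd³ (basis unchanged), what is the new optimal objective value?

At the optimum: soil uses 252 of 252 (binding); stone uses 77 of 77 (binding); equipment uses 79 of 98 (slack = 19).
Since equipment is not tight, its dual is 0.
The binding rows give the dual system: 6·y_soil + 1·y_stone = 14 and 4·y_soil + 3·y_stone = 28.
This yields shadow prices y_soil = 1, y_stone = 8.
Δz = y_soil·Δb = 1 × (5) = 5, so new z* = 868 + 5 = 873.

873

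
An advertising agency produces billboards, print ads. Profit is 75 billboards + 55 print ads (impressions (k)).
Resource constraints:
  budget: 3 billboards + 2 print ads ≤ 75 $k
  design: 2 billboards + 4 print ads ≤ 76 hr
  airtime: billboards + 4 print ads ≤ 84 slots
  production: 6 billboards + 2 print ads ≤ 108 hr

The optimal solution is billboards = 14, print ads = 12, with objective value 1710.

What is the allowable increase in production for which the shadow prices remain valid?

22.5

Binding constraints: design, production. The basis is B = [[2,4],[6,2]] with det -20.
Per unit increase in production, x* moves by d = (0.2, -0.1).
The basis stays optimal until budget becomes binding; allowable increase = 22.5 hr.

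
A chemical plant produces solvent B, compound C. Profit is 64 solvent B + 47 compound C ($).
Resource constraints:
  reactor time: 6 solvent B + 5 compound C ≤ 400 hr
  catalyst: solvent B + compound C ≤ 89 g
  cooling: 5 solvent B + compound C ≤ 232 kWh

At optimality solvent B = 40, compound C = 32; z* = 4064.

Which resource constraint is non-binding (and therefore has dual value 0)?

catalyst

reactor time: 400/400 (binding)
catalyst: 72/89 (slack 17)
cooling: 232/232 (binding)
By complementary slackness, a constraint with positive slack has shadow price 0 → catalyst.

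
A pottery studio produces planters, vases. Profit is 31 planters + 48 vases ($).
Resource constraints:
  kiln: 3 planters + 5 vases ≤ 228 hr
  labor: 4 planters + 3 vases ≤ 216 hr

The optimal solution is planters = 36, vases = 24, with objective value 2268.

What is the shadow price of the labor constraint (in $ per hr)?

1

Both kiln and labor are binding at x*.
The binding rows give the dual system: 3·y_kiln + 4·y_labor = 31 and 5·y_kiln + 3·y_labor = 48.
Solving: y_kiln = 9, y_labor = 1.
Shadow price of labor = 1.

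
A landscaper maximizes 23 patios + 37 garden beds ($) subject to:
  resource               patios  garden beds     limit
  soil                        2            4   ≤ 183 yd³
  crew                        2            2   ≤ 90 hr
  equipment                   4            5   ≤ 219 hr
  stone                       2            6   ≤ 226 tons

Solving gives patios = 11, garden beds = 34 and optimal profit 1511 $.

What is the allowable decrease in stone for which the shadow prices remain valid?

Binding constraints: crew, stone. The basis is B = [[2,2],[2,6]] with det 8.
Per unit decrease in stone, x* moves by d = (0.25, -0.25).
The basis stays optimal until garden beds reaches 0; allowable decrease = 136 tons.

136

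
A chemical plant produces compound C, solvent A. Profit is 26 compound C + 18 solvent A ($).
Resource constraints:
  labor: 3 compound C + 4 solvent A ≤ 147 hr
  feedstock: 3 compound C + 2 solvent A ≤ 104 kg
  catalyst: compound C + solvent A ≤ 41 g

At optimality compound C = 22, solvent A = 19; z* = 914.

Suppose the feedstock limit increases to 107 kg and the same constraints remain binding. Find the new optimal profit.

938

Binding: feedstock and catalyst. Non-binding: labor (5 unused).
Slack constraints have shadow price 0 (complementary slackness).
Dual feasibility on the basic columns requires 3·y_feedstock + 1·y_catalyst = 26, 2·y_feedstock + 1·y_catalyst = 18.
→ y_feedstock = 8 and y_catalyst = 2.
Δz = y_feedstock·Δb = 8 × (3) = 24, so new z* = 914 + 24 = 938.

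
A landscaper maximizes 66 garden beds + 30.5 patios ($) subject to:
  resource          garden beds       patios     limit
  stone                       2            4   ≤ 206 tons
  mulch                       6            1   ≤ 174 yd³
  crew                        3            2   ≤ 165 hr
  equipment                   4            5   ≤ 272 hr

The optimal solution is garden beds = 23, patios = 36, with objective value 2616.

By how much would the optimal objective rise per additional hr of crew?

0

Binding: mulch and equipment. Non-binding: stone (16 unused), crew (24 unused).
Since stone, crew are not tight, their duals are 0.
Dual feasibility on the basic columns requires 6·y_mulch + 4·y_equipment = 66, 1·y_mulch + 5·y_equipment = 30.5.
→ y_mulch = 8 and y_equipment = 4.5.
Shadow price of crew = 0.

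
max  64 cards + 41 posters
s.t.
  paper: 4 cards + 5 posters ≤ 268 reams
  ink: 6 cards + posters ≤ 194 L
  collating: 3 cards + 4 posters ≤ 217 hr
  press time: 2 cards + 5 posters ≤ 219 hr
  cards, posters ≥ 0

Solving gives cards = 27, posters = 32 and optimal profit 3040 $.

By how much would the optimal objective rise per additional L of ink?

6

At the optimum: paper uses 268 of 268 (binding); ink uses 194 of 194 (binding); collating uses 209 of 217 (slack = 8); press time uses 214 of 219 (slack = 5).
Slack constraints have shadow price 0 (complementary slackness).
Dual feasibility on the basic columns requires 4·y_paper + 6·y_ink = 64, 5·y_paper + 1·y_ink = 41.
Solving: y_paper = 7, y_ink = 6.
Shadow price of ink = 6.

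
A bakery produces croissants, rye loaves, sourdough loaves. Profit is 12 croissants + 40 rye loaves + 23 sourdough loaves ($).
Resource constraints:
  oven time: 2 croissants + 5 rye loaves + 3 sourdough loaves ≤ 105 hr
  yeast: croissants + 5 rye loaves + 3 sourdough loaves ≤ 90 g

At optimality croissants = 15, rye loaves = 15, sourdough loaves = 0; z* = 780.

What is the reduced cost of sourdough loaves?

At the optimum: oven time uses 105 of 105 (binding); yeast uses 90 of 90 (binding).
The binding rows give the dual system: 2·y_oven time + 1·y_yeast = 12 and 5·y_oven time + 5·y_yeast = 40.
Solving: y_oven time = 4, y_yeast = 4.
Reduced cost of sourdough loaves: c₃ − yᵀa₃ = 23 − (4·3 + 4·3) = 23 − 24 = -1.

-1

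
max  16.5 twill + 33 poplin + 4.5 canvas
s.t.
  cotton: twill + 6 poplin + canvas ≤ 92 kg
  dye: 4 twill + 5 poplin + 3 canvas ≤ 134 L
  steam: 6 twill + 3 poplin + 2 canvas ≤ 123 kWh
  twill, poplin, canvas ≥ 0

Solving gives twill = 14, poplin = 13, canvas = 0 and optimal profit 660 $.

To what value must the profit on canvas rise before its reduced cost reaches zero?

Check each constraint at x*: cotton 92/92 (tight); dye 121/134 (slack 13); steam 123/123 (tight).
By complementary slackness, y = 0 for the non-binding constraint.
Dual feasibility on the basic columns requires 1·y_cotton + 6·y_steam = 16.5, 6·y_cotton + 3·y_steam = 33.
Solving: y_cotton = 4.5, y_steam = 2.
canvas enters the basis when its profit ≥ yᵀa₃ = 4.5·1 + 2·2 = 8.5.

8.5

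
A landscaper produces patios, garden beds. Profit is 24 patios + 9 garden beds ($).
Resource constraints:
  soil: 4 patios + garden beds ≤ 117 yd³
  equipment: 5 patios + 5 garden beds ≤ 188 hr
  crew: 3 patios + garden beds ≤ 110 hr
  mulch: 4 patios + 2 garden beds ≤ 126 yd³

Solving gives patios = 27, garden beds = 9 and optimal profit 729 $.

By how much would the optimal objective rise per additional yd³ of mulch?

3

Check each constraint at x*: soil 117/117 (tight); equipment 180/188 (slack 8); crew 90/110 (slack 20); mulch 126/126 (tight).
Slack constraints have shadow price 0 (complementary slackness).
From A_Bᵀ y = c: 4·y_soil + 4·y_mulch = 24; 1·y_soil + 2·y_mulch = 9.
→ y_soil = 3 and y_mulch = 3.
Shadow price of mulch = 3.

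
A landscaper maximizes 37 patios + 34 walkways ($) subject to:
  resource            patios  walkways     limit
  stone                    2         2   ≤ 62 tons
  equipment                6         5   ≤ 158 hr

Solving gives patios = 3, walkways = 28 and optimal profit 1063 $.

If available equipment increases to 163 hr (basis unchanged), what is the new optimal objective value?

1078

At the optimum: stone uses 62 of 62 (binding); equipment uses 158 of 158 (binding).
From A_Bᵀ y = c: 2·y_stone + 6·y_equipment = 37; 2·y_stone + 5·y_equipment = 34.
Solving: y_stone = 9.5, y_equipment = 3.
Δz = y_equipment·Δb = 3 × (5) = 15, so new z* = 1063 + 15 = 1078.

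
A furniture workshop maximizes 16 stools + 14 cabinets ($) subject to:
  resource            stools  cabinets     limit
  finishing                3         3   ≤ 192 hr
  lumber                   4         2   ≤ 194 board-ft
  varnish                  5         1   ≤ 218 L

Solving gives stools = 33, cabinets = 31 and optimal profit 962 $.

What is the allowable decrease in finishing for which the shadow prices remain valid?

Binding constraints: finishing, lumber. The basis is B = [[3,3],[4,2]] with det -6.
Per unit decrease in finishing, x* moves by d = (0.3333, -0.6667).
The basis stays optimal until varnish becomes binding; allowable decrease = 22 hr.

22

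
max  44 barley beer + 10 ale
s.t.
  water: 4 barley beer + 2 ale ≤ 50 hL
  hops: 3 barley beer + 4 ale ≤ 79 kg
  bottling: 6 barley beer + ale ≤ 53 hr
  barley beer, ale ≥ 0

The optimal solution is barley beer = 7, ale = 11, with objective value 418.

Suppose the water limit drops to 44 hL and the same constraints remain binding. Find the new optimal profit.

406

Check each constraint at x*: water 50/50 (tight); hops 65/79 (slack 14); bottling 53/53 (tight).
By complementary slackness, y = 0 for the non-binding constraint.
Dual feasibility on the basic columns requires 4·y_water + 6·y_bottling = 44, 2·y_water + 1·y_bottling = 10.
→ y_water = 2 and y_bottling = 6.
Δz = y_water·Δb = 2 × (-6) = -12, so new z* = 418 − 12 = 406.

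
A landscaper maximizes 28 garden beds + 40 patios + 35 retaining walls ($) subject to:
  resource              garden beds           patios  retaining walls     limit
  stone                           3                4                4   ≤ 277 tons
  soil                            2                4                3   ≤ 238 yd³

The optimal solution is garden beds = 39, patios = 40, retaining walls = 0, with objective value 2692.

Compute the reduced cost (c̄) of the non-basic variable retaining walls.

-3

Check each constraint at x*: stone 277/277 (tight); soil 238/238 (tight).
Dual feasibility on the basic columns requires 3·y_stone + 2·y_soil = 28, 4·y_stone + 4·y_soil = 40.
This yields shadow prices y_stone = 8, y_soil = 2.
Reduced cost of retaining walls: c₃ − yᵀa₃ = 35 − (8·4 + 2·3) = 35 − 38 = -3.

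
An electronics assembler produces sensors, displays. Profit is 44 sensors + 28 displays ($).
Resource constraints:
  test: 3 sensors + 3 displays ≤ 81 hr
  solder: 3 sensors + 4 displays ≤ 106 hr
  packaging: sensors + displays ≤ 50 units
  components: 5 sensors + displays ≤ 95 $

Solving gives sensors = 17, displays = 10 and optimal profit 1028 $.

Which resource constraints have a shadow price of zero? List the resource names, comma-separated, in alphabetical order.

packaging, solder

test: 81/81 (binding)
solder: 91/106 (slack 15)
packaging: 27/50 (slack 23)
components: 95/95 (binding)
By complementary slackness, a constraint with positive slack has shadow price 0 → packaging, solder.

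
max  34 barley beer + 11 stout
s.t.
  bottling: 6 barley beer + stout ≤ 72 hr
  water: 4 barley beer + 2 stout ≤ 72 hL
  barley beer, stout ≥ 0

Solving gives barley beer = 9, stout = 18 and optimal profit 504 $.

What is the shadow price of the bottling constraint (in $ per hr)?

3

Check each constraint at x*: bottling 72/72 (tight); water 72/72 (tight).
From A_Bᵀ y = c: 6·y_bottling + 4·y_water = 34; 1·y_bottling + 2·y_water = 11.
This yields shadow prices y_bottling = 3, y_water = 4.
Shadow price of bottling = 3.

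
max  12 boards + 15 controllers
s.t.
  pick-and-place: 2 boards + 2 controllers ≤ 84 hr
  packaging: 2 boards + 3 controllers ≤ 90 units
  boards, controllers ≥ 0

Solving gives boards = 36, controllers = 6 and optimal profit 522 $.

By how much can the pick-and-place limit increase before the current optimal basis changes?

Binding constraints: pick-and-place, packaging. The basis is B = [[2,2],[2,3]] with det 2.
Per unit increase in pick-and-place, x* moves by d = (1.5, -1).
The basis stays optimal until controllers reaches 0; allowable increase = 6 hr.

6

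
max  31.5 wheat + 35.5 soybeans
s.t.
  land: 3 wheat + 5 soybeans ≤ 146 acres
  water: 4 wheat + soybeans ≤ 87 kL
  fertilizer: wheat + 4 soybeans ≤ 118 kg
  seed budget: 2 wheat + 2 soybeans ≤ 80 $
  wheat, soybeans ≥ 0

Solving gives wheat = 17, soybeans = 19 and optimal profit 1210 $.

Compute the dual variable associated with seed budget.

0

Check each constraint at x*: land 146/146 (tight); water 87/87 (tight); fertilizer 93/118 (slack 25); seed budget 72/80 (slack 8).
By complementary slackness, y = 0 for the non-binding constraints.
From A_Bᵀ y = c: 3·y_land + 4·y_water = 31.5; 5·y_land + 1·y_water = 35.5.
Solving: y_land = 6.5, y_water = 3.
Shadow price of seed budget = 0.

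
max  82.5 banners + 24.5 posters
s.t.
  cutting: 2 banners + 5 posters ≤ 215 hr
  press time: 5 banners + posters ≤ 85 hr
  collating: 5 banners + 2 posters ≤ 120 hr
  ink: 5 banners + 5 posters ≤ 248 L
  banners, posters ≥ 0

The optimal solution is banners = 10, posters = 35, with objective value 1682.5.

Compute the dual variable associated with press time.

8.5

Check each constraint at x*: cutting 195/215 (slack 20); press time 85/85 (tight); collating 120/120 (tight); ink 225/248 (slack 23).
Since cutting, ink are not tight, their duals are 0.
The binding rows give the dual system: 5·y_press time + 5·y_collating = 82.5 and 1·y_press time + 2·y_collating = 24.5.
This yields shadow prices y_press time = 8.5, y_collating = 8.
Shadow price of press time = 8.5.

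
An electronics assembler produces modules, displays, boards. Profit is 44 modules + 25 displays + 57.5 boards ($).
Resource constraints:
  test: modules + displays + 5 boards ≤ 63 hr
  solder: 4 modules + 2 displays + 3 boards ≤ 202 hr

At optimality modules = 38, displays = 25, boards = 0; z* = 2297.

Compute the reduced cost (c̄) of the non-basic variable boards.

Both test and solder are binding at x*.
From A_Bᵀ y = c: 1·y_test + 4·y_solder = 44; 1·y_test + 2·y_solder = 25.
→ y_test = 6 and y_solder = 9.5.
Reduced cost of boards: c₃ − yᵀa₃ = 57.5 − (6·5 + 9.5·3) = 57.5 − 58.5 = -1.

-1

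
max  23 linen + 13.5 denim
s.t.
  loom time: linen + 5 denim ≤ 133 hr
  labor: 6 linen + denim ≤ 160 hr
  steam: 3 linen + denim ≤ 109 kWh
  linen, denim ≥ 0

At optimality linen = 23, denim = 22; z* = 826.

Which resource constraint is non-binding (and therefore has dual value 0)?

steam

loom time: 133/133 (binding)
labor: 160/160 (binding)
steam: 91/109 (slack 18)
By complementary slackness, a constraint with positive slack has shadow price 0 → steam.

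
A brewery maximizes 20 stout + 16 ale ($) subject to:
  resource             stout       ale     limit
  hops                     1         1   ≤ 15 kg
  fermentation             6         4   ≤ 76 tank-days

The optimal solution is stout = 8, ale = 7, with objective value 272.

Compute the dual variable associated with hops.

Both hops and fermentation are binding at x*.
The binding rows give the dual system: 1·y_hops + 6·y_fermentation = 20 and 1·y_hops + 4·y_fermentation = 16.
Solving: y_hops = 8, y_fermentation = 2.
Shadow price of hops = 8.

8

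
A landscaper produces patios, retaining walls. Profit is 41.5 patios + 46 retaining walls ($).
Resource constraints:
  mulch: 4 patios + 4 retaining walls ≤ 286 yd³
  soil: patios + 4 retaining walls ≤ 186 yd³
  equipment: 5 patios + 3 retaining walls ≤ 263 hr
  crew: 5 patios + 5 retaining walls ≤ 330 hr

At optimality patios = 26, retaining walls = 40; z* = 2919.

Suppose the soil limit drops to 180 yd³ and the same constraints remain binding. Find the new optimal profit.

Binding: soil and crew. Non-binding: mulch (22 unused), equipment (13 unused).
Slack constraints have shadow price 0 (complementary slackness).
The binding rows give the dual system: 1·y_soil + 5·y_crew = 41.5 and 4·y_soil + 5·y_crew = 46.
Solving: y_soil = 1.5, y_crew = 8.
Δz = y_soil·Δb = 1.5 × (-6) = -9, so new z* = 2919 − 9 = 2910.

2910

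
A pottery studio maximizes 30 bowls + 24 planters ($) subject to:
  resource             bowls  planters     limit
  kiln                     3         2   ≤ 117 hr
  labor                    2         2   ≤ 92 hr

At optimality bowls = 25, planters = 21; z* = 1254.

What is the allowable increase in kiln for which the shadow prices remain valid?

21

Binding constraints: kiln, labor. The basis is B = [[3,2],[2,2]] with det 2.
Per unit increase in kiln, x* moves by d = (1, -1).
The basis stays optimal until planters reaches 0; allowable increase = 21 hr.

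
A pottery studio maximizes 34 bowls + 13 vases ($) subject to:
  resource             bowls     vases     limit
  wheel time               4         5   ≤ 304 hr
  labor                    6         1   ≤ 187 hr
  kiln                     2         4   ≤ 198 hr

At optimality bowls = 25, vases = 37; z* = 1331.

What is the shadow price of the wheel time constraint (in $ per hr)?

Check each constraint at x*: wheel time 285/304 (slack 19); labor 187/187 (tight); kiln 198/198 (tight).
By complementary slackness, y = 0 for the non-binding constraint.
From A_Bᵀ y = c: 6·y_labor + 2·y_kiln = 34; 1·y_labor + 4·y_kiln = 13.
Solving: y_labor = 5, y_kiln = 2.
Shadow price of wheel time = 0.

0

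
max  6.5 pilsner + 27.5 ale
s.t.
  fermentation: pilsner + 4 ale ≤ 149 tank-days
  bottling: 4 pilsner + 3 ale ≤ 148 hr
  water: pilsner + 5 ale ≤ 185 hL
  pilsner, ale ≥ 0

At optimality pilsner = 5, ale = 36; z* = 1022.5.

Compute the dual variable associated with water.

1.5

At the optimum: fermentation uses 149 of 149 (binding); bottling uses 128 of 148 (slack = 20); water uses 185 of 185 (binding).
By complementary slackness, y = 0 for the non-binding constraint.
The binding rows give the dual system: 1·y_fermentation + 1·y_water = 6.5 and 4·y_fermentation + 5·y_water = 27.5.
→ y_fermentation = 5 and y_water = 1.5.
Shadow price of water = 1.5.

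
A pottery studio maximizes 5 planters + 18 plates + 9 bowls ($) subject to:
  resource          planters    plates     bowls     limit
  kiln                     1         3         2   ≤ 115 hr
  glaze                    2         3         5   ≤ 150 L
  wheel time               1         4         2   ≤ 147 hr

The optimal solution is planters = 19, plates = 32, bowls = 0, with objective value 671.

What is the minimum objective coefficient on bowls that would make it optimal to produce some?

At the optimum: kiln uses 115 of 115 (binding); glaze uses 134 of 150 (slack = 16); wheel time uses 147 of 147 (binding).
Slack constraints have shadow price 0 (complementary slackness).
Dual feasibility on the basic columns requires 1·y_kiln + 1·y_wheel time = 5, 3·y_kiln + 4·y_wheel time = 18.
Solving: y_kiln = 2, y_wheel time = 3.
bowls enters the basis when its profit ≥ yᵀa₃ = 2·2 + 3·2 = 10.

10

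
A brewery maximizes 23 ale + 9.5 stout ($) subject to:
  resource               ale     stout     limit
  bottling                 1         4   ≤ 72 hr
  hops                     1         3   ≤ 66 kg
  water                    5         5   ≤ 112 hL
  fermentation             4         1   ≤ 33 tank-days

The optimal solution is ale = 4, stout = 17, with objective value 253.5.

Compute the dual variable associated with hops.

0

At the optimum: bottling uses 72 of 72 (binding); hops uses 55 of 66 (slack = 11); water uses 105 of 112 (slack = 7); fermentation uses 33 of 33 (binding).
Since hops, water are not tight, their duals are 0.
The binding rows give the dual system: 1·y_bottling + 4·y_fermentation = 23 and 4·y_bottling + 1·y_fermentation = 9.5.
This yields shadow prices y_bottling = 1, y_fermentation = 5.5.
Shadow price of hops = 0.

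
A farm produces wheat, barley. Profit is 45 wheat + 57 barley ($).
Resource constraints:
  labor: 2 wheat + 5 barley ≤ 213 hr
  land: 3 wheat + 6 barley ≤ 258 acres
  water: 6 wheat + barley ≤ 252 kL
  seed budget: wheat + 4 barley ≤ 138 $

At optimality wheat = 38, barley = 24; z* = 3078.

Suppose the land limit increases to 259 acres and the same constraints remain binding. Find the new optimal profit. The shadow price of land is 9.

3087

Δb = 1, so new z* = 3078 + (9)·(1) = 3078 + 9 = 3087.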